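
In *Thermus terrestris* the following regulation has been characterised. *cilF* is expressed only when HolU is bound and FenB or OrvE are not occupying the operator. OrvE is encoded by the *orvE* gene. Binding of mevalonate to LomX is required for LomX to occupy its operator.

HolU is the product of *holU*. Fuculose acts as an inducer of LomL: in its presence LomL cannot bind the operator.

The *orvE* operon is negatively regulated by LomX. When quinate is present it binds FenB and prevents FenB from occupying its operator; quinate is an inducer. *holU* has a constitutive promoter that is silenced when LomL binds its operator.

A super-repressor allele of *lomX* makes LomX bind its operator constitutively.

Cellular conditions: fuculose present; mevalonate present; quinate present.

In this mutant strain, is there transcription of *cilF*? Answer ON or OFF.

Fuculose is present, so LomL is inactive.
With no repressor bound, *holU* is transcribed.
So HolU is produced and active.
Quinate is present, so FenB is inactive.
LomX is constitutively active in this strain.
With repressor LomX bound, *orvE* is not transcribed.
So OrvE is not produced.
No repressor is bound and HolU is active, so *cilF* is transcribed.

ON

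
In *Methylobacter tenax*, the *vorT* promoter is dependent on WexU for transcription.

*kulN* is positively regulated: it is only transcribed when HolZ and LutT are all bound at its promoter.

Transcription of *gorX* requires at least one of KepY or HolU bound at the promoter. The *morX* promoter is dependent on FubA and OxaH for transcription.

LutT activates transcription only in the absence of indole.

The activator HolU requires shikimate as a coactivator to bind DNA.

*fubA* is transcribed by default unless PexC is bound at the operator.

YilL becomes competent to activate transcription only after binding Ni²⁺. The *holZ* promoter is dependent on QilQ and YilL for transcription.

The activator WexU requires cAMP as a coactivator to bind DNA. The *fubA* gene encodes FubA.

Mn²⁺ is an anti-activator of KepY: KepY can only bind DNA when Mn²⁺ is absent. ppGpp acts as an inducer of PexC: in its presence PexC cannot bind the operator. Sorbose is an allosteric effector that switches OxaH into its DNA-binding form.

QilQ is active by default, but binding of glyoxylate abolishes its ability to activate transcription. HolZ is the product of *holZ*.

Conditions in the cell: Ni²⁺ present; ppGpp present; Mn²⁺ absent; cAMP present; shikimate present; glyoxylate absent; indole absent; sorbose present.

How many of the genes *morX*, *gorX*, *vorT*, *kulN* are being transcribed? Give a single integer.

ppGpp is present, so PexC is inactive.
With no repressor bound, *fubA* is transcribed.
So FubA is produced and active.
Sorbose is present, so OxaH is active.
No repressor is bound and FubA and OxaH are active, so *morX* is transcribed.
→ *morX* is ON.
Mn²⁺ is absent, so KepY is active.
Shikimate is present, so HolU is active.
Activator KepY is present, so *gorX* is transcribed.
→ *gorX* is ON.
cAMP is present, so WexU is active.
No repressor is bound and WexU is active, so *vorT* is transcribed.
→ *vorT* is ON.
Glyoxylate is absent, so QilQ is active.
Ni²⁺ is present, so YilL is active.
No repressor is bound and QilQ and YilL are active, so *holZ* is transcribed.
So HolZ is produced and active.
Indole is absent, so LutT is active.
No repressor is bound and HolZ and LutT are active, so *kulN* is transcribed.
→ *kulN* is ON.
4 of the 4 genes are transcribed.

4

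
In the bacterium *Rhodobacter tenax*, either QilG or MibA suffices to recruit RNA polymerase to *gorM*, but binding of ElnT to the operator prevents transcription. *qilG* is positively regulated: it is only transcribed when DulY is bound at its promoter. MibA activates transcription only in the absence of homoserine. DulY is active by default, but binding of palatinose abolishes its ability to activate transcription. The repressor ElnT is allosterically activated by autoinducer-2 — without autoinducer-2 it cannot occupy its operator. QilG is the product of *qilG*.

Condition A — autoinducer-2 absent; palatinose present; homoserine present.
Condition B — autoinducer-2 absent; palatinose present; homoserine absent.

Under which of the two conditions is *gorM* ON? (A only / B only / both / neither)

B only

Condition A:
Autoinducer-2 is absent, so ElnT is inactive.
Palatinose is present, so DulY is inactive.
Required activator DulY is absent, so *qilG* is not transcribed.
So QilG is not produced.
Homoserine is present, so MibA is inactive.
No activator is available at the *gorM* promoter, so *gorM* is not transcribed.
→ *gorM* is OFF in A.
Condition B:
Autoinducer-2 is absent, so ElnT is inactive.
Palatinose is present, so DulY is inactive.
Required activator DulY is absent, so *qilG* is not transcribed.
So QilG is not produced.
Homoserine is absent, so MibA is active.
Activator MibA is present, so *gorM* is transcribed.
→ *gorM* is ON in B.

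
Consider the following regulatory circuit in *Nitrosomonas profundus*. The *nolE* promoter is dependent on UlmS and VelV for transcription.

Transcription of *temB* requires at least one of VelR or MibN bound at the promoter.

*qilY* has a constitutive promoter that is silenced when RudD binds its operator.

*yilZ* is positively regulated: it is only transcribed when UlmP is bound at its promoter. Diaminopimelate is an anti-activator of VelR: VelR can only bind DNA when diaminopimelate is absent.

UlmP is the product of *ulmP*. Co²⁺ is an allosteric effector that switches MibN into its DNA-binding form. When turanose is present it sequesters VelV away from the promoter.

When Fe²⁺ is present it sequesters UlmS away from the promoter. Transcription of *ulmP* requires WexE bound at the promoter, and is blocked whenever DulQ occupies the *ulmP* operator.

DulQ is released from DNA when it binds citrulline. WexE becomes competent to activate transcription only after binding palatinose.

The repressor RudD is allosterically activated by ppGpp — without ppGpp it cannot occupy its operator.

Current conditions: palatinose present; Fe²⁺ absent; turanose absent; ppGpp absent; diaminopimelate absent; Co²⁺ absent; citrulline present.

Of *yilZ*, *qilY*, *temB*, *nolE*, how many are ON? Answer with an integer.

4

Citrulline is present, so DulQ is inactive.
Palatinose is present, so WexE is active.
No repressor is bound and WexE is active, so *ulmP* is transcribed.
So UlmP is produced and active.
No repressor is bound and UlmP is active, so *yilZ* is transcribed.
→ *yilZ* is ON.
ppGpp is absent, so RudD is inactive.
With no repressor bound, *qilY* is transcribed.
→ *qilY* is ON.
Diaminopimelate is absent, so VelR is active.
Co²⁺ is absent, so MibN is inactive.
Activator VelR is present, so *temB* is transcribed.
→ *temB* is ON.
Fe²⁺ is absent, so UlmS is active.
Turanose is absent, so VelV is active.
No repressor is bound and UlmS and VelV are active, so *nolE* is transcribed.
→ *nolE* is ON.
4 of the 4 genes are transcribed.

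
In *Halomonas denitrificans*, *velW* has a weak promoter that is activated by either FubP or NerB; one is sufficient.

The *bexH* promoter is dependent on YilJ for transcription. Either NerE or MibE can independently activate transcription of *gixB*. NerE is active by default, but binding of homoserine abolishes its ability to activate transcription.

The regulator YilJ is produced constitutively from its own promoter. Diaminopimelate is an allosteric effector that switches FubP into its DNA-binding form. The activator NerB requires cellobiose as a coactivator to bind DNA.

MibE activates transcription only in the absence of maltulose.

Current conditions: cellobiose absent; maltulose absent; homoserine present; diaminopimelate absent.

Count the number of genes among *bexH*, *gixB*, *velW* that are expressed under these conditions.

2

YilJ is produced constitutively and is active.
No repressor is bound and YilJ is active, so *bexH* is transcribed.
→ *bexH* is ON.
Homoserine is present, so NerE is inactive.
Maltulose is absent, so MibE is active.
Activator MibE is present, so *gixB* is transcribed.
→ *gixB* is ON.
Diaminopimelate is absent, so FubP is inactive.
Cellobiose is absent, so NerB is inactive.
No activator is available at the *velW* promoter, so *velW* is not transcribed.
→ *velW* is OFF.
2 of the 3 genes are transcribed.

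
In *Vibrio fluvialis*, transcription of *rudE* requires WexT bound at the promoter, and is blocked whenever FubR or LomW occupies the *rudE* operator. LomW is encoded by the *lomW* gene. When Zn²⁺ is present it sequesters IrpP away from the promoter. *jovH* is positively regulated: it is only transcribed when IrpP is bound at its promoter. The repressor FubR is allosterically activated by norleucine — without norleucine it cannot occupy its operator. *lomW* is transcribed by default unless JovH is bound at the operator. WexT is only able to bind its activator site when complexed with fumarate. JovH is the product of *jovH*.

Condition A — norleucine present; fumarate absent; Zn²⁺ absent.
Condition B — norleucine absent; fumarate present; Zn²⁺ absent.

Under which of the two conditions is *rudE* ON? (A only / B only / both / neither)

B only

Condition A:
Norleucine is present, so FubR is active.
Fumarate is absent, so WexT is inactive.
Zn²⁺ is absent, so IrpP is active.
No repressor is bound and IrpP is active, so *jovH* is transcribed.
So JovH is produced and active.
With repressor JovH bound, *lomW* is not transcribed.
So LomW is not produced.
With repressor FubR bound, *rudE* is not transcribed.
→ *rudE* is OFF in A.
Condition B:
Norleucine is absent, so FubR is inactive.
Fumarate is present, so WexT is active.
Zn²⁺ is absent, so IrpP is active.
No repressor is bound and IrpP is active, so *jovH* is transcribed.
So JovH is produced and active.
With repressor JovH bound, *lomW* is not transcribed.
So LomW is not produced.
No repressor is bound and WexT is active, so *rudE* is transcribed.
→ *rudE* is ON in B.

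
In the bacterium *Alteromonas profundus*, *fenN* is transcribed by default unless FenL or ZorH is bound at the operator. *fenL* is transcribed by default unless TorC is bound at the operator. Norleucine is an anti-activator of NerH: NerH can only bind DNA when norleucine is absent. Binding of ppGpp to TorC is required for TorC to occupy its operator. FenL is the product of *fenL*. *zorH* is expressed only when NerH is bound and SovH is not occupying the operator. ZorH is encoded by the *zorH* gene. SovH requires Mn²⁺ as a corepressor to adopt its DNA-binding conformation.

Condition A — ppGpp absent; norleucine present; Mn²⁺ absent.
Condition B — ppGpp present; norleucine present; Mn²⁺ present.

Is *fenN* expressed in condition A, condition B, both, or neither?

B only

Condition A:
ppGpp is absent, so TorC is inactive.
With no repressor bound, *fenL* is transcribed.
So FenL is produced and active.
Norleucine is present, so NerH is inactive.
Mn²⁺ is absent, so SovH is inactive.
Required activator NerH is absent, so *zorH* is not transcribed.
So ZorH is not produced.
With repressor FenL bound, *fenN* is not transcribed.
→ *fenN* is OFF in A.
Condition B:
ppGpp is present, so TorC is active.
With repressor TorC bound, *fenL* is not transcribed.
So FenL is not produced.
Norleucine is present, so NerH is inactive.
Mn²⁺ is present, so SovH is active.
With repressor SovH bound, *zorH* is not transcribed.
So ZorH is not produced.
With no repressor bound, *fenN* is transcribed.
→ *fenN* is ON in B.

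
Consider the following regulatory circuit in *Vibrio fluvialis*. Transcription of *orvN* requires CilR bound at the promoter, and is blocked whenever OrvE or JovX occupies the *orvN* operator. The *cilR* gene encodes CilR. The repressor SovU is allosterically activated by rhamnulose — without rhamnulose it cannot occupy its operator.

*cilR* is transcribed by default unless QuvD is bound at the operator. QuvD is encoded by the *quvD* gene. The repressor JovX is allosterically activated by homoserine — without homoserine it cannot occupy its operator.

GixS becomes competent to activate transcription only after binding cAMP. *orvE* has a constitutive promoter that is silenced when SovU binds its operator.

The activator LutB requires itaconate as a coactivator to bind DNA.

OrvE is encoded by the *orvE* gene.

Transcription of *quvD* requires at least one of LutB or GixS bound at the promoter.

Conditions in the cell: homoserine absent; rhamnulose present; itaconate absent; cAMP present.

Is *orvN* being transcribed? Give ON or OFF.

Itaconate is absent, so LutB is inactive.
cAMP is present, so GixS is active.
Activator GixS is present, so *quvD* is transcribed.
So QuvD is produced and active.
With repressor QuvD bound, *cilR* is not transcribed.
So CilR is not produced.
Rhamnulose is present, so SovU is active.
With repressor SovU bound, *orvE* is not transcribed.
So OrvE is not produced.
Homoserine is absent, so JovX is inactive.
Required activator CilR is absent, so *orvN* is not transcribed.

OFF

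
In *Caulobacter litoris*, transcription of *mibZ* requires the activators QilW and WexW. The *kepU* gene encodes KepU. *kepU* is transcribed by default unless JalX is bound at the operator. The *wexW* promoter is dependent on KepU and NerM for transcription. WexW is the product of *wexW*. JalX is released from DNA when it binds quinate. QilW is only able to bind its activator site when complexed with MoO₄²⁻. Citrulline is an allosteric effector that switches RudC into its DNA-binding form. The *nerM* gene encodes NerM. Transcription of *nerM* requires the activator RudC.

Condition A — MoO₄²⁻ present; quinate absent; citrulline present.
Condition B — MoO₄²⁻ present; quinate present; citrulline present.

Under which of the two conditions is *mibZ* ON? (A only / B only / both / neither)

B only

Condition A:
MoO₄²⁻ is present, so QilW is active.
Quinate is absent, so JalX is active.
With repressor JalX bound, *kepU* is not transcribed.
So KepU is not produced.
Citrulline is present, so RudC is active.
No repressor is bound and RudC is active, so *nerM* is transcribed.
So NerM is produced and active.
Required activator KepU is absent, so *wexW* is not transcribed.
So WexW is not produced.
Required activator WexW is absent, so *mibZ* is not transcribed.
→ *mibZ* is OFF in A.
Condition B:
MoO₄²⁻ is present, so QilW is active.
Quinate is present, so JalX is inactive.
With no repressor bound, *kepU* is transcribed.
So KepU is produced and active.
Citrulline is present, so RudC is active.
No repressor is bound and RudC is active, so *nerM* is transcribed.
So NerM is produced and active.
No repressor is bound and KepU and NerM are active, so *wexW* is transcribed.
So WexW is produced and active.
No repressor is bound and QilW and WexW are active, so *mibZ* is transcribed.
→ *mibZ* is ON in B.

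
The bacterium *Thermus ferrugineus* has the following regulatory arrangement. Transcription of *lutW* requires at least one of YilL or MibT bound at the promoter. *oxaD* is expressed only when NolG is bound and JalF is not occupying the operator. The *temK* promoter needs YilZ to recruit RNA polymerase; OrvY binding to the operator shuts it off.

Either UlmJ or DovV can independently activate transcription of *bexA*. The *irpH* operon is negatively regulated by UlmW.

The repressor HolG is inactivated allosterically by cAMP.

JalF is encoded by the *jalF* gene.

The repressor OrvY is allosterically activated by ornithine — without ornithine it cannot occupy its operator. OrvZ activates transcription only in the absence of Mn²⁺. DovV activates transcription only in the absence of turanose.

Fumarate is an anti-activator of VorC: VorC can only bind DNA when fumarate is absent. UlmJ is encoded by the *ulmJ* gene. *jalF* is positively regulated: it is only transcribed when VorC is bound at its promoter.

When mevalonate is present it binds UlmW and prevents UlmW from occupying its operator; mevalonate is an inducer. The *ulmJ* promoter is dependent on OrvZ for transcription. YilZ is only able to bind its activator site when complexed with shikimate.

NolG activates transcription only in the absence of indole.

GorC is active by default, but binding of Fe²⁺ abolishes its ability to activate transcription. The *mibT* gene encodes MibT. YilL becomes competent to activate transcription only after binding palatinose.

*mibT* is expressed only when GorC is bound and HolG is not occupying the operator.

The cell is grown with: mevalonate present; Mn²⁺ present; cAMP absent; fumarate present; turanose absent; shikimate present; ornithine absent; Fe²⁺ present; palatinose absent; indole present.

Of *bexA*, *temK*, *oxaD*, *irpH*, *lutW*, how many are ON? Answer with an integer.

Mn²⁺ is present, so OrvZ is inactive.
Required activator OrvZ is absent, so *ulmJ* is not transcribed.
So UlmJ is not produced.
Turanose is absent, so DovV is active.
Activator DovV is present, so *bexA* is transcribed.
→ *bexA* is ON.
Ornithine is absent, so OrvY is inactive.
Shikimate is present, so YilZ is active.
No repressor is bound and YilZ is active, so *temK* is transcribed.
→ *temK* is ON.
Fumarate is present, so VorC is inactive.
Required activator VorC is absent, so *jalF* is not transcribed.
So JalF is not produced.
Indole is present, so NolG is inactive.
Required activator NolG is absent, so *oxaD* is not transcribed.
→ *oxaD* is OFF.
Mevalonate is present, so UlmW is inactive.
With no repressor bound, *irpH* is transcribed.
→ *irpH* is ON.
Palatinose is absent, so YilL is inactive.
Fe²⁺ is present, so GorC is inactive.
cAMP is absent, so HolG is active.
With repressor HolG bound, *mibT* is not transcribed.
So MibT is not produced.
No activator is available at the *lutW* promoter, so *lutW* is not transcribed.
→ *lutW* is OFF.
3 of the 5 genes are transcribed.

3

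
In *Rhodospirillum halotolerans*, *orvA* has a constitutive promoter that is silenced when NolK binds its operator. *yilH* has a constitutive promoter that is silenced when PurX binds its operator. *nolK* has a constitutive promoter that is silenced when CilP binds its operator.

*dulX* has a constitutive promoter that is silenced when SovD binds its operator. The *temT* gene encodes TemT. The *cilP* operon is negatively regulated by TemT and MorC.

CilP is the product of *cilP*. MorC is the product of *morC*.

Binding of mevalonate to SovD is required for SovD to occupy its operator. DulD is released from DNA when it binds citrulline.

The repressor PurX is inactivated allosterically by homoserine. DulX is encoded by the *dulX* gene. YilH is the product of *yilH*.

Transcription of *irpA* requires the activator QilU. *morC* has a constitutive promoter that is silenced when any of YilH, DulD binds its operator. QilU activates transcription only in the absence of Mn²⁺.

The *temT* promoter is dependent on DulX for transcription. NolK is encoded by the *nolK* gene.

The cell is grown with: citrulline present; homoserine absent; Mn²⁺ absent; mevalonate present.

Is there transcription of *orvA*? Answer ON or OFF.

Mevalonate is present, so SovD is active.
With repressor SovD bound, *dulX* is not transcribed.
So DulX is not produced.
Required activator DulX is absent, so *temT* is not transcribed.
So TemT is not produced.
Homoserine is absent, so PurX is active.
With repressor PurX bound, *yilH* is not transcribed.
So YilH is not produced.
Citrulline is present, so DulD is inactive.
With no repressor bound, *morC* is transcribed.
So MorC is produced and active.
With repressor MorC bound, *cilP* is not transcribed.
So CilP is not produced.
With no repressor bound, *nolK* is transcribed.
So NolK is produced and active.
With repressor NolK bound, *orvA* is not transcribed.

OFF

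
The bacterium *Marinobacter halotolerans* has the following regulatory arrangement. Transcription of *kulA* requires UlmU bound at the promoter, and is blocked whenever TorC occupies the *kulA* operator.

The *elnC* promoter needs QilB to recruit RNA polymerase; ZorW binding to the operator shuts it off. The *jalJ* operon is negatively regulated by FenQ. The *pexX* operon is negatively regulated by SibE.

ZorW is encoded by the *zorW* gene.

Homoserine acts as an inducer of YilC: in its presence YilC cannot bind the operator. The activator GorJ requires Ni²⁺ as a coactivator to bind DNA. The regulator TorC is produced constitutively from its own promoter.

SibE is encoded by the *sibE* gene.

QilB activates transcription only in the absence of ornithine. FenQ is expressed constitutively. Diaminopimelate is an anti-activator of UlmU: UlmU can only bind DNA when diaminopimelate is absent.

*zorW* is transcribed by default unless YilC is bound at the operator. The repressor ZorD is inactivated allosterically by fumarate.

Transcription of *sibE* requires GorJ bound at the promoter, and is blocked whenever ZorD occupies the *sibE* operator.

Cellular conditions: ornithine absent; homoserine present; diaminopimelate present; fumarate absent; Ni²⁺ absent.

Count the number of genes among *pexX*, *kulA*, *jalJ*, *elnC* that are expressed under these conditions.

1

Fumarate is absent, so ZorD is active.
Ni²⁺ is absent, so GorJ is inactive.
With repressor ZorD bound, *sibE* is not transcribed.
So SibE is not produced.
With no repressor bound, *pexX* is transcribed.
→ *pexX* is ON.
Diaminopimelate is present, so UlmU is inactive.
TorC is produced constitutively and is active.
With repressor TorC bound, *kulA* is not transcribed.
→ *kulA* is OFF.
FenQ is produced constitutively and is active.
With repressor FenQ bound, *jalJ* is not transcribed.
→ *jalJ* is OFF.
Homoserine is present, so YilC is inactive.
With no repressor bound, *zorW* is transcribed.
So ZorW is produced and active.
Ornithine is absent, so QilB is active.
With repressor ZorW bound, *elnC* is not transcribed.
→ *elnC* is OFF.
1 of the 4 genes is transcribed.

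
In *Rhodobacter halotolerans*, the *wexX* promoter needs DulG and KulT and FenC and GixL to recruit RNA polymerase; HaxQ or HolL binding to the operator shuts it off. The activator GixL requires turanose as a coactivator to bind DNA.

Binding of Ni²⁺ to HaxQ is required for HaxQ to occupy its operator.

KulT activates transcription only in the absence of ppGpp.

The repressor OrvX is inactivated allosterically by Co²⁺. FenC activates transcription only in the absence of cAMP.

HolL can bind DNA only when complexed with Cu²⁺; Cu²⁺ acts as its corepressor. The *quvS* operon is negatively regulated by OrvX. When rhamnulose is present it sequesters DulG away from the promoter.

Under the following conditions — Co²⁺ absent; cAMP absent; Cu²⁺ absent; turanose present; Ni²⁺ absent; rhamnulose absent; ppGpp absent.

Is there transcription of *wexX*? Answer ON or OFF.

ON

Rhamnulose is absent, so DulG is active.
ppGpp is absent, so KulT is active.
Ni²⁺ is absent, so HaxQ is inactive.
cAMP is absent, so FenC is active.
Turanose is present, so GixL is active.
Cu²⁺ is absent, so HolL is inactive.
No repressor is bound and DulG and KulT and FenC and GixL are active, so *wexX* is transcribed.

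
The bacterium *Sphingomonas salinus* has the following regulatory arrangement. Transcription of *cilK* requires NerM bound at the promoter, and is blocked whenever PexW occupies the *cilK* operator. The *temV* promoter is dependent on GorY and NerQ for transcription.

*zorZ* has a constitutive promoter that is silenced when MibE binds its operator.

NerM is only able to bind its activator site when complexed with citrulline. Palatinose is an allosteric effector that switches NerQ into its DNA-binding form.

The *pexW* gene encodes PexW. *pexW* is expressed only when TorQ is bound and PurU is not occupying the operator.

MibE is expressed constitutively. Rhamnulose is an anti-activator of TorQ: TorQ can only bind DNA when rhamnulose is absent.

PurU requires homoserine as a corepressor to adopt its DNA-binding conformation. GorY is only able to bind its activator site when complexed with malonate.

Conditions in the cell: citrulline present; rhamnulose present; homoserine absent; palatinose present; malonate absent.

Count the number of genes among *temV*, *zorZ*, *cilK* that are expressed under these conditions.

Malonate is absent, so GorY is inactive.
Palatinose is present, so NerQ is active.
Required activator GorY is absent, so *temV* is not transcribed.
→ *temV* is OFF.
MibE is produced constitutively and is active.
With repressor MibE bound, *zorZ* is not transcribed.
→ *zorZ* is OFF.
Rhamnulose is present, so TorQ is inactive.
Homoserine is absent, so PurU is inactive.
Required activator TorQ is absent, so *pexW* is not transcribed.
So PexW is not produced.
Citrulline is present, so NerM is active.
No repressor is bound and NerM is active, so *cilK* is transcribed.
→ *cilK* is ON.
1 of the 3 genes is transcribed.

1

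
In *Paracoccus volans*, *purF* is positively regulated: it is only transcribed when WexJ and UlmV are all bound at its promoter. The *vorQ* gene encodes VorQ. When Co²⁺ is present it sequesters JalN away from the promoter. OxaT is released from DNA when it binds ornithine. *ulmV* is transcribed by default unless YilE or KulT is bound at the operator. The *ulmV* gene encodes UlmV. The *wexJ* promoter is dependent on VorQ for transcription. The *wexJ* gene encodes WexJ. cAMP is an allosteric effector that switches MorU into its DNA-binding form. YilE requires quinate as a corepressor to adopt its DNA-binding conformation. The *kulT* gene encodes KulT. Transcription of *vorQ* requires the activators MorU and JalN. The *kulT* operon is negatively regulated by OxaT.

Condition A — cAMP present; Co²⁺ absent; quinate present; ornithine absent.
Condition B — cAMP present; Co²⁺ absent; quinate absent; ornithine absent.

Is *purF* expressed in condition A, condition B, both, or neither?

Condition A:
cAMP is present, so MorU is active.
Co²⁺ is absent, so JalN is active.
No repressor is bound and MorU and JalN are active, so *vorQ* is transcribed.
So VorQ is produced and active.
No repressor is bound and VorQ is active, so *wexJ* is transcribed.
So WexJ is produced and active.
Quinate is present, so YilE is active.
Ornithine is absent, so OxaT is active.
With repressor OxaT bound, *kulT* is not transcribed.
So KulT is not produced.
With repressor YilE bound, *ulmV* is not transcribed.
So UlmV is not produced.
Required activator UlmV is absent, so *purF* is not transcribed.
→ *purF* is OFF in A.
Condition B:
cAMP is present, so MorU is active.
Co²⁺ is absent, so JalN is active.
No repressor is bound and MorU and JalN are active, so *vorQ* is transcribed.
So VorQ is produced and active.
No repressor is bound and VorQ is active, so *wexJ* is transcribed.
So WexJ is produced and active.
Quinate is absent, so YilE is inactive.
Ornithine is absent, so OxaT is active.
With repressor OxaT bound, *kulT* is not transcribed.
So KulT is not produced.
With no repressor bound, *ulmV* is transcribed.
So UlmV is produced and active.
No repressor is bound and WexJ and UlmV are active, so *purF* is transcribed.
→ *purF* is ON in B.

B only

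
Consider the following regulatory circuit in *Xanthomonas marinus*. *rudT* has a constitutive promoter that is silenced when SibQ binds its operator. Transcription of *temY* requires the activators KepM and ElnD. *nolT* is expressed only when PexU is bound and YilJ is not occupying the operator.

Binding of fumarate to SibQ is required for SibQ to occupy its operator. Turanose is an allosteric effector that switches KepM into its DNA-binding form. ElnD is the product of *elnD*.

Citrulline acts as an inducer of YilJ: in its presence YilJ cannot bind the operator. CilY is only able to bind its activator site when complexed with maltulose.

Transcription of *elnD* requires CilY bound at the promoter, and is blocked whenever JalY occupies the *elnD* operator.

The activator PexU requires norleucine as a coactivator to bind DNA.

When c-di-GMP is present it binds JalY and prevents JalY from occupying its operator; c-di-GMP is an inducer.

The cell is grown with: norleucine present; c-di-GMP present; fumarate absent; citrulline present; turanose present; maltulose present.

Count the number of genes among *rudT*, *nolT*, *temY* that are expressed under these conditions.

3

Fumarate is absent, so SibQ is inactive.
With no repressor bound, *rudT* is transcribed.
→ *rudT* is ON.
Norleucine is present, so PexU is active.
Citrulline is present, so YilJ is inactive.
No repressor is bound and PexU is active, so *nolT* is transcribed.
→ *nolT* is ON.
Turanose is present, so KepM is active.
c-di-GMP is present, so JalY is inactive.
Maltulose is present, so CilY is active.
No repressor is bound and CilY is active, so *elnD* is transcribed.
So ElnD is produced and active.
No repressor is bound and KepM and ElnD are active, so *temY* is transcribed.
→ *temY* is ON.
3 of the 3 genes are transcribed.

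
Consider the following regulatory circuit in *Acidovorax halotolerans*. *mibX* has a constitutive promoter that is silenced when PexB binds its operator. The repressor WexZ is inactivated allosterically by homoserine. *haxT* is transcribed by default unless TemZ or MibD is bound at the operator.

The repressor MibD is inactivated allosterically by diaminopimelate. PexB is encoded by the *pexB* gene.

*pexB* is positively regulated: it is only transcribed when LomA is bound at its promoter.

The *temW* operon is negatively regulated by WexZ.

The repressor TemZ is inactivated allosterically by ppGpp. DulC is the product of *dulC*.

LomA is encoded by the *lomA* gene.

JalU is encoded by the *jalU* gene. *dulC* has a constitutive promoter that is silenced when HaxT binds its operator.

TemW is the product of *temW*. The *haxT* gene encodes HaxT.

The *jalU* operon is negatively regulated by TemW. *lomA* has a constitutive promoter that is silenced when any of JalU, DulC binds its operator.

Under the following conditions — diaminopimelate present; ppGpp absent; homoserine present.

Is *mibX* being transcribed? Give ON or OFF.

Homoserine is present, so WexZ is inactive.
With no repressor bound, *temW* is transcribed.
So TemW is produced and active.
With repressor TemW bound, *jalU* is not transcribed.
So JalU is not produced.
ppGpp is absent, so TemZ is active.
Diaminopimelate is present, so MibD is inactive.
With repressor TemZ bound, *haxT* is not transcribed.
So HaxT is not produced.
With no repressor bound, *dulC* is transcribed.
So DulC is produced and active.
With repressor DulC bound, *lomA* is not transcribed.
So LomA is not produced.
Required activator LomA is absent, so *pexB* is not transcribed.
So PexB is not produced.
With no repressor bound, *mibX* is transcribed.

ON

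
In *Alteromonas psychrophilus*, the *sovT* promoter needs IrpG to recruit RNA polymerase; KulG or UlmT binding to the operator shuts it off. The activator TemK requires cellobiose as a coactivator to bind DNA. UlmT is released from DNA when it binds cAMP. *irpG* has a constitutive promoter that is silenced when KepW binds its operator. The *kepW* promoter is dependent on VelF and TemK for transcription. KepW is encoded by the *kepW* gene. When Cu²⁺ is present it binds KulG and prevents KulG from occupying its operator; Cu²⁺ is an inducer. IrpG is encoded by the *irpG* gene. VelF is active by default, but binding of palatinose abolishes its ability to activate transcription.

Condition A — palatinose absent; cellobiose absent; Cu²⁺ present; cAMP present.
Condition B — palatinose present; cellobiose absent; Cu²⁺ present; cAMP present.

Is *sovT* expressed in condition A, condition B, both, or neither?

Condition A:
Palatinose is absent, so VelF is active.
Cellobiose is absent, so TemK is inactive.
Required activator TemK is absent, so *kepW* is not transcribed.
So KepW is not produced.
With no repressor bound, *irpG* is transcribed.
So IrpG is produced and active.
Cu²⁺ is present, so KulG is inactive.
cAMP is present, so UlmT is inactive.
No repressor is bound and IrpG is active, so *sovT* is transcribed.
→ *sovT* is ON in A.
Condition B:
Palatinose is present, so VelF is inactive.
Cellobiose is absent, so TemK is inactive.
Required activator VelF is absent, so *kepW* is not transcribed.
So KepW is not produced.
With no repressor bound, *irpG* is transcribed.
So IrpG is produced and active.
Cu²⁺ is present, so KulG is inactive.
cAMP is present, so UlmT is inactive.
No repressor is bound and IrpG is active, so *sovT* is transcribed.
→ *sovT* is ON in B.

both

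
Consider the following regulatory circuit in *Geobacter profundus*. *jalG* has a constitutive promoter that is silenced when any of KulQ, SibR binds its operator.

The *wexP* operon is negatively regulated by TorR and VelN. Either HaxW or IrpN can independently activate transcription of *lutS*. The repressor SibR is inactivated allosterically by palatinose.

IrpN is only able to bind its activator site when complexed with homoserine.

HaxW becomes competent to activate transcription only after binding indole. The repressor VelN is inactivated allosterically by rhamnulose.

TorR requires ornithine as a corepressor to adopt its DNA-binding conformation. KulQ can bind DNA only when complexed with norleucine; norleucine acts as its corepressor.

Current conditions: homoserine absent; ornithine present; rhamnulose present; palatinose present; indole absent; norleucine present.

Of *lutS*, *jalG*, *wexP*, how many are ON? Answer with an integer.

0

Indole is absent, so HaxW is inactive.
Homoserine is absent, so IrpN is inactive.
No activator is available at the *lutS* promoter, so *lutS* is not transcribed.
→ *lutS* is OFF.
Norleucine is present, so KulQ is active.
Palatinose is present, so SibR is inactive.
With repressor KulQ bound, *jalG* is not transcribed.
→ *jalG* is OFF.
Ornithine is present, so TorR is active.
Rhamnulose is present, so VelN is inactive.
With repressor TorR bound, *wexP* is not transcribed.
→ *wexP* is OFF.
0 of the 3 genes are transcribed.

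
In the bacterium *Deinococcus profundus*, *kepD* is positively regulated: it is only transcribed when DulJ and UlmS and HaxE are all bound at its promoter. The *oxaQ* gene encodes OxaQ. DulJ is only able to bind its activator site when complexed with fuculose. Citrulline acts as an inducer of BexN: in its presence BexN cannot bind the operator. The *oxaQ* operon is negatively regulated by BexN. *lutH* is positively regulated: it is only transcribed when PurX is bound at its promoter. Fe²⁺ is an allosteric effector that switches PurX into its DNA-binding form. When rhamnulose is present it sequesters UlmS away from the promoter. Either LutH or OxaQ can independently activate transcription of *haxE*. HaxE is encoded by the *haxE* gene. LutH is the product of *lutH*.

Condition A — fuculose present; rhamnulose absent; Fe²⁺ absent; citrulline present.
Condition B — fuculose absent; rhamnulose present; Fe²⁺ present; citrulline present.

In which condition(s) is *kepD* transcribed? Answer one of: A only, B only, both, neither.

A only

Condition A:
Fuculose is present, so DulJ is active.
Rhamnulose is absent, so UlmS is active.
Fe²⁺ is absent, so PurX is inactive.
Required activator PurX is absent, so *lutH* is not transcribed.
So LutH is not produced.
Citrulline is present, so BexN is inactive.
With no repressor bound, *oxaQ* is transcribed.
So OxaQ is produced and active.
Activator OxaQ is present, so *haxE* is transcribed.
So HaxE is produced and active.
No repressor is bound and DulJ and UlmS and HaxE are active, so *kepD* is transcribed.
→ *kepD* is ON in A.
Condition B:
Fuculose is absent, so DulJ is inactive.
Rhamnulose is present, so UlmS is inactive.
Fe²⁺ is present, so PurX is active.
No repressor is bound and PurX is active, so *lutH* is transcribed.
So LutH is produced and active.
Citrulline is present, so BexN is inactive.
With no repressor bound, *oxaQ* is transcribed.
So OxaQ is produced and active.
Activator LutH is present, so *haxE* is transcribed.
So HaxE is produced and active.
Required activator DulJ is absent, so *kepD* is not transcribed.
→ *kepD* is OFF in B.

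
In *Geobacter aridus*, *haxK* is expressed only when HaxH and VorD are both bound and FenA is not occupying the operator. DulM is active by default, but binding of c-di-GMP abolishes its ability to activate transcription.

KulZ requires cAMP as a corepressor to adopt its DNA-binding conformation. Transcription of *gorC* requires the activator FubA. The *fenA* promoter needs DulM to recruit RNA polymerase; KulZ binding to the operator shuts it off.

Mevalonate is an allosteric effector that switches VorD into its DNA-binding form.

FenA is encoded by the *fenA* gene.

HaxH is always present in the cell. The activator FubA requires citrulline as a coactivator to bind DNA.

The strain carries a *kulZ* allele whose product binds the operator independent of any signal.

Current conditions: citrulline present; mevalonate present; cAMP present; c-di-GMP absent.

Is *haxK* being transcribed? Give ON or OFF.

HaxH is produced constitutively and is active.
c-di-GMP is absent, so DulM is active.
KulZ is constitutively active in this strain.
With repressor KulZ bound, *fenA* is not transcribed.
So FenA is not produced.
Mevalonate is present, so VorD is active.
No repressor is bound and HaxH and VorD are active, so *haxK* is transcribed.

ON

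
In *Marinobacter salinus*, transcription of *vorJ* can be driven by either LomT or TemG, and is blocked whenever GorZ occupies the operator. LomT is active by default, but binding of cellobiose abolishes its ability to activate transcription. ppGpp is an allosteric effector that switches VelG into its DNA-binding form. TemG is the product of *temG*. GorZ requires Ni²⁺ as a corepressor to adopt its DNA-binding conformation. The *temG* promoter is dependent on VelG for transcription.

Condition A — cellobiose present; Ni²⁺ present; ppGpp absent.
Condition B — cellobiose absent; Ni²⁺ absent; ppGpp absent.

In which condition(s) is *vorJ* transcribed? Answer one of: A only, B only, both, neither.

B only

Condition A:
Cellobiose is present, so LomT is inactive.
Ni²⁺ is present, so GorZ is active.
ppGpp is absent, so VelG is inactive.
Required activator VelG is absent, so *temG* is not transcribed.
So TemG is not produced.
With repressor GorZ bound, *vorJ* is not transcribed.
→ *vorJ* is OFF in A.
Condition B:
Cellobiose is absent, so LomT is active.
Ni²⁺ is absent, so GorZ is inactive.
ppGpp is absent, so VelG is inactive.
Required activator VelG is absent, so *temG* is not transcribed.
So TemG is not produced.
Activator LomT is present, so *vorJ* is transcribed.
→ *vorJ* is ON in B.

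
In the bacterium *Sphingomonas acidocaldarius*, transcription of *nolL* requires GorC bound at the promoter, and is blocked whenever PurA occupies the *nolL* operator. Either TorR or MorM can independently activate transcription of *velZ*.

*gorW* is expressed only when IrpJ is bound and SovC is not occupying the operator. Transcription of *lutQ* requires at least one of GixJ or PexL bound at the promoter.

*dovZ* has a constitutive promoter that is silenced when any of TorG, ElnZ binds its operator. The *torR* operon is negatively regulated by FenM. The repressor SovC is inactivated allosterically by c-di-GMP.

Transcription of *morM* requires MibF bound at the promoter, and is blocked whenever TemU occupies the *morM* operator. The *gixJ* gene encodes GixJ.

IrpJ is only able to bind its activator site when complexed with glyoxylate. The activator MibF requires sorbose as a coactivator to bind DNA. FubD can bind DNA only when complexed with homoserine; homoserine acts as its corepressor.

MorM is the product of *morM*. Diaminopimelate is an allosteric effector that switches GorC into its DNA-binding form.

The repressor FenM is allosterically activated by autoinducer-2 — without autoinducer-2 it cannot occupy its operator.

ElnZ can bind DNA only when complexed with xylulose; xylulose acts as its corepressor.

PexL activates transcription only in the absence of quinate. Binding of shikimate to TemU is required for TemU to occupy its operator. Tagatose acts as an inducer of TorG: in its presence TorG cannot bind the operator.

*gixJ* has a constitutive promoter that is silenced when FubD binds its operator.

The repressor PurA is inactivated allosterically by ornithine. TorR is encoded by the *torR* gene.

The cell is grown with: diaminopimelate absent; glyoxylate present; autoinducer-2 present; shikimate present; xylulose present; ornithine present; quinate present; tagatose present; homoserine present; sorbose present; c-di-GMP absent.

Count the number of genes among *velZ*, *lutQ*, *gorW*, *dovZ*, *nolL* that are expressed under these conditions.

0

Autoinducer-2 is present, so FenM is active.
With repressor FenM bound, *torR* is not transcribed.
So TorR is not produced.
Shikimate is present, so TemU is active.
Sorbose is present, so MibF is active.
With repressor TemU bound, *morM* is not transcribed.
So MorM is not produced.
No activator is available at the *velZ* promoter, so *velZ* is not transcribed.
→ *velZ* is OFF.
Homoserine is present, so FubD is active.
With repressor FubD bound, *gixJ* is not transcribed.
So GixJ is not produced.
Quinate is present, so PexL is inactive.
No activator is available at the *lutQ* promoter, so *lutQ* is not transcribed.
→ *lutQ* is OFF.
c-di-GMP is absent, so SovC is active.
Glyoxylate is present, so IrpJ is active.
With repressor SovC bound, *gorW* is not transcribed.
→ *gorW* is OFF.
Tagatose is present, so TorG is inactive.
Xylulose is present, so ElnZ is active.
With repressor ElnZ bound, *dovZ* is not transcribed.
→ *dovZ* is OFF.
Ornithine is present, so PurA is inactive.
Diaminopimelate is absent, so GorC is inactive.
Required activator GorC is absent, so *nolL* is not transcribed.
→ *nolL* is OFF.
0 of the 5 genes are transcribed.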